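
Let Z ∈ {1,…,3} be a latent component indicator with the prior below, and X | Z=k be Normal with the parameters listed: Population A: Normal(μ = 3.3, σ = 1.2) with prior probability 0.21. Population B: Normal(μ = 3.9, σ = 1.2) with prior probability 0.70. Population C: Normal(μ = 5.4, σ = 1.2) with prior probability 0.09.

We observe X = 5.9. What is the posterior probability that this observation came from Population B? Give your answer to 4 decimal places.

Apply Bayes' rule: the posterior for each component is proportional to its prior times its likelihood at x.
Component likelihoods at x = 5.9:
  f_A = (1/(1.2·√(2π)))·exp(−(5.9−3.3)²/(2·1.2²)) = 0.332452·exp(-2.34722) = 0.0317939
  f_B = (1/(1.2·√(2π)))·exp(−(5.9−3.9)²/(2·1.2²)) = 0.332452·exp(-1.38889) = 0.0828976
  f_C = (1/(1.2·√(2π)))·exp(−(5.9−5.4)²/(2·1.2²)) = 0.332452·exp(-0.08681) = 0.30481
Multiply by the mixture weights:
  π_A·f_A = 0.21 × 0.0317939 = 0.00667671
  π_B·f_B = 0.70 × 0.0828976 = 0.0580283
  π_C·f_C = 0.09 × 0.30481 = 0.0274329
Marginal: 0.00667671 + 0.0580283 + 0.0274329 = 0.092138
P(Population B | data) = 0.0580283 / 0.092138 ≈ 0.6298

0.6298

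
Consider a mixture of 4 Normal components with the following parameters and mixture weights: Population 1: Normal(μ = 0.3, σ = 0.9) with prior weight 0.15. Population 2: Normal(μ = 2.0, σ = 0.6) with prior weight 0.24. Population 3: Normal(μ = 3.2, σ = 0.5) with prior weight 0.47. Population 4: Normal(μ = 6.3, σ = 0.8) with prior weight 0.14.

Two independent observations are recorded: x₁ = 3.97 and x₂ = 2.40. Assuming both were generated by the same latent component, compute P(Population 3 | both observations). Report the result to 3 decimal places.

0.985

Apply Bayes' rule: the posterior for each component is proportional to its prior times its likelihood at x.
Since both observations come from the same component, the likelihood for component k is f_k(x₁)·f_k(x₂).
  f_1 = [(1/(0.9·√(2π)))·exp(−(3.97−0.3)²/(2·0.9²)) = 0.443269·exp(-8.31414) = 0.000108614] × [0.0291354] = 3.1645e-06
  f_2 = [(1/(0.6·√(2π)))·exp(−(3.97−2.0)²/(2·0.6²)) = 0.664904·exp(-5.39014) = 0.00303285] × [0.532413] = 0.00161473
  f_3 = [(1/(0.5·√(2π)))·exp(−(3.97−3.2)²/(2·0.5²)) = 0.797885·exp(-1.18580) = 0.243755] × [0.221842] = 0.054075
  f_4 = [(1/(0.8·√(2π)))·exp(−(3.97−6.3)²/(2·0.8²)) = 0.498678·exp(-4.24133) = 0.00717521] × [3.44493e-06] = 2.47181e-08
Unnormalised posteriors:
  w_1·f_1 = 0.15 × 3.1645e-06 = 4.74676e-07
  w_2·f_2 = 0.24 × 0.00161473 = 0.000387535
  w_3·f_3 = 0.47 × 0.054075 = 0.0254153
  w_4·f_4 = 0.14 × 2.47181e-08 = 3.46053e-09
Denominator: 4.74676e-07 + 0.000387535 + 0.0254153 + 3.46053e-09 = 0.0258033
P(Population 3 | data) ≈ 0.985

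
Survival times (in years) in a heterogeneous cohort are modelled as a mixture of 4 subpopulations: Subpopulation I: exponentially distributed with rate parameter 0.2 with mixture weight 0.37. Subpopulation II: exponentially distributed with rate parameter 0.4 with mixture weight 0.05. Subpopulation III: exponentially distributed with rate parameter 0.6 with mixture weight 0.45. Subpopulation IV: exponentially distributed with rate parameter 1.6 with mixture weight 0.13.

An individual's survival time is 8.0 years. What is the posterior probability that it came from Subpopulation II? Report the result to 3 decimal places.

Posterior ∝ prior × likelihood, so P(k | x) ∝ P(Z=k) f_k(x); normalise over all components.
Evaluate each component's likelihood at the observed value:
  L_I = 0.2·e^(−0.2·8.0) = 0.2·e^(−1.6000) = 0.0403793
  L_II = 0.4·e^(−0.4·8.0) = 0.4·e^(−3.2000) = 0.0163049
  L_III = 0.6·e^(−0.6·8.0) = 0.6·e^(−4.8000) = 0.00493785
  L_IV = 1.6·e^(−1.6·8.0) = 1.6·e^(−12.8000) = 4.41724e-06
Weight by the priors:
  P(Z=I)·L_I = 0.37 × 0.0403793 = 0.0149403
  P(Z=II)·L_II = 0.05 × 0.0163049 = 0.000815244
  P(Z=III)·L_III = 0.45 × 0.00493785 = 0.00222203
  P(Z=IV)·L_IV = 0.13 × 4.41724e-06 = 5.74241e-07
Evidence: 0.0149403 + 0.000815244 + 0.00222203 + 5.74241e-07 = 0.0179782
So the posterior for Subpopulation II is 0.000815244 / 0.0179782 ≈ 0.045.

0.045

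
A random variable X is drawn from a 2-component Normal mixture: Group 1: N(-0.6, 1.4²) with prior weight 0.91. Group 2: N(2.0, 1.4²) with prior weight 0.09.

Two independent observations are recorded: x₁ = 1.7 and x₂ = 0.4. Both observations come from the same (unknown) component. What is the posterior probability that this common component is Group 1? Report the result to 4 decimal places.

By Bayes' theorem, P(k | x) = P(Z=k) f_k(x) / Σ_j P(Z=j) f_j(x).
Since both observations come from the same component, the likelihood for component k is f_k(x₁)·f_k(x₂).
  L_1 = [0.0739105] × [0.220797] = 0.0163192
  L_2 = [0.278491] × [0.148307] = 0.0413021
Multiply by the mixture weights:
  P(Z=1)·L_1 = 0.91 × 0.0163192 = 0.0148505
  P(Z=2)·L_2 = 0.09 × 0.0413021 = 0.00371719
Sum: 0.0148505 + 0.00371719 = 0.0185677
P(Group 1 | x₁,x₂) = 0.0148505 / 0.0185677 ≈ 0.7998

0.7998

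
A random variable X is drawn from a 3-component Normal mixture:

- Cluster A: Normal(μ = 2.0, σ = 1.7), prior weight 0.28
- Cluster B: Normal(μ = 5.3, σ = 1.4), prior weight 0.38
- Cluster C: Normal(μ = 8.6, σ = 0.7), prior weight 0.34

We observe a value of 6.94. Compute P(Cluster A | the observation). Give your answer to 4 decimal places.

0.0144

P(component k | x) = w_k·f_k(x) / marginal(x), where marginal(x) = Σ_j w_j·f_j(x).
Normal densities:
  p_A = 0.00344221
  p_B = 0.143484
  p_C = 0.0342489
Prior × likelihood for each component:
  w_A·p_A = 0.28 × 0.00344221 = 0.000963818
  w_B·p_B = 0.38 × 0.143484 = 0.0545238
  w_C·p_C = 0.34 × 0.0342489 = 0.0116446
Sum: 0.000963818 + 0.0545238 + 0.0116446 = 0.0671323
So the posterior for Cluster A is 0.000963818 / 0.0671323 ≈ 0.0144.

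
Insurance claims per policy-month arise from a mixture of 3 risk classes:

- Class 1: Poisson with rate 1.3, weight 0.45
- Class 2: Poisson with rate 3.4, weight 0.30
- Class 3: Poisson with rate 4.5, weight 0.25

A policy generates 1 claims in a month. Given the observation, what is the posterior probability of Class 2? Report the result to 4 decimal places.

0.1653

Posterior ∝ prior × likelihood, so P(k | x) ∝ π_k f_k(x); normalise over all components.
Evaluate each component's likelihood at the observed value:
  L_1 = e^(−1.3)·1.3^1/1! = 0.354291
  L_2 = e^(−3.4)·3.4^1/1! = 0.113469
  L_3 = e^(−4.5)·4.5^1/1! = 0.0499905
Unnormalised posteriors:
  π_1·L_1 = 0.45 × 0.354291 = 0.159431
  π_2·L_2 = 0.30 × 0.113469 = 0.0340407
  π_3·L_3 = 0.25 × 0.0499905 = 0.0124976
Evidence: 0.159431 + 0.0340407 + 0.0124976 = 0.205969
P(Class 2 | 1 claims) = 0.0340407 / 0.205969 ≈ 0.1653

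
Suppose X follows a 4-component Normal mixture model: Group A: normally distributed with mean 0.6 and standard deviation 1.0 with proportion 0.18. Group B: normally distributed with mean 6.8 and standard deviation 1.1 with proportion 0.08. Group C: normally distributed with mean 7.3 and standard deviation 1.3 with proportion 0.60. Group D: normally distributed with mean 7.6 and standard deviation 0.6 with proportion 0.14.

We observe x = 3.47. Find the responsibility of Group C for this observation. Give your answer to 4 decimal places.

The responsibility of component k is π_k f_k(x) divided by Σ_j π_j f_j(x).
Component likelihoods at x = 3.47:
  f_A = (1/(1.0·√(2π)))·exp(−(3.47−0.6)²/(2·1.0²)) = 0.398942·exp(-4.11845) = 0.00649068
  f_B = (1/(1.1·√(2π)))·exp(−(3.47−6.8)²/(2·1.1²)) = 0.362675·exp(-4.58219) = 0.00371106
  f_C = (1/(1.3·√(2π)))·exp(−(3.47−7.3)²/(2·1.3²)) = 0.306879·exp(-4.33991) = 0.00400099
  f_D = (1/(0.6·√(2π)))·exp(−(3.47−7.6)²/(2·0.6²)) = 0.664904·exp(-23.69014) = 3.42186e-11
Prior × likelihood for each component:
  π_A·f_A = 0.18 × 0.00649068 = 0.00116832
  π_B·f_B = 0.08 × 0.00371106 = 0.000296884
  π_C·f_C = 0.60 × 0.00400099 = 0.00240059
  π_D·f_D = 0.14 × 3.42186e-11 = 4.7906e-12
Sum: 0.00116832 + 0.000296884 + 0.00240059 + 4.7906e-12 = 0.0038658
So the posterior for Group C is 0.00240059 / 0.0038658 ≈ 0.6210.

0.6210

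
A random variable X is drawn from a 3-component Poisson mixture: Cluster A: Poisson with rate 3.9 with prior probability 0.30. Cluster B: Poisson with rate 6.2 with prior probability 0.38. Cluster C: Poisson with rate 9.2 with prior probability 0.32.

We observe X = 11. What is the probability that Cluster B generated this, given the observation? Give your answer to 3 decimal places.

P(component k | x) = P(Z=k)·f_k(x) / marginal(x), where marginal(x) = Σ_j P(Z=j)·f_j(x).
Evaluate each component's likelihood at the observed value:
  f_A = e^(−3.9)·3.9^11/11! = 0.00160993
  f_B = e^(−6.2)·6.2^11/11! = 0.0264562
  f_C = e^(−9.2)·9.2^11/11! = 0.101158
Prior × likelihood for each component:
  P(Z=A)·f_A = 0.30 × 0.00160993 = 0.000482978
  P(Z=B)·f_B = 0.38 × 0.0264562 = 0.0100533
  P(Z=C)·f_C = 0.32 × 0.101158 = 0.0323706
Evidence: 0.000482978 + 0.0100533 + 0.0323706 = 0.042907
P(Cluster B | x) = 0.0100533 / 0.042907 ≈ 0.234

0.234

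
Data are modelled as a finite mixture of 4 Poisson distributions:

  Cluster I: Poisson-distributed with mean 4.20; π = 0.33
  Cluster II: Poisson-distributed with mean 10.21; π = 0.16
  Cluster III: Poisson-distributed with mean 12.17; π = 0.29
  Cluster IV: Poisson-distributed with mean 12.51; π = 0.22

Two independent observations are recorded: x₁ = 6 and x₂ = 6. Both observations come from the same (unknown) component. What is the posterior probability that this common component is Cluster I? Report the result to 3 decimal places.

0.847

The responsibility of component k is P(Z=k) f_k(x) divided by Σ_j P(Z=j) f_j(x).
Since both observations come from the same component, the likelihood for component k is f_k(x₁)·f_k(x₂).
  L_I = [e^(−4.20)·4.20^6/6! = 0.114321] × [0.114321] = 0.0130693
  L_II = [e^(−10.21)·10.21^6/6! = 0.0578996] × [0.0578996] = 0.00335236
  L_III = [e^(−12.17)·12.17^6/6! = 0.0233909] × [0.0233909] = 0.000547135
  L_IV = [e^(−12.51)·12.51^6/6! = 0.0196421] × [0.0196421] = 0.000385811
Multiply by the mixture weights:
  P(Z=I)·L_I = 0.33 × 0.0130693 = 0.00431287
  P(Z=II)·L_II = 0.16 × 0.00335236 = 0.000536378
  P(Z=III)·L_III = 0.29 × 0.000547135 = 0.000158669
  P(Z=IV)·L_IV = 0.22 × 0.000385811 = 8.48785e-05
Marginal: 0.00431287 + 0.000536378 + 0.000158669 + 8.48785e-05 = 0.0050928
P(Cluster I | x₁,x₂) ≈ 0.847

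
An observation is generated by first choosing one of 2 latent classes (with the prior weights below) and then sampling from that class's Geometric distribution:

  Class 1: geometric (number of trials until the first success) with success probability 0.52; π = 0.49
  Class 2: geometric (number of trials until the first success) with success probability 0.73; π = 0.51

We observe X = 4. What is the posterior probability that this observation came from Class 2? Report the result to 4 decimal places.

0.2064

The responsibility of component k is π_k f_k(x) divided by Σ_j π_j f_j(x).
Component likelihoods at x = 4:
  L_1 = 0.52·(1−0.52)^3 = 0.52·0.110592 = 0.0575078
  L_2 = 0.73·(1−0.73)^3 = 0.73·0.019683 = 0.0143686
Unnormalised posteriors:
  π_1·L_1 = 0.49 × 0.0575078 = 0.0281788
  π_2·L_2 = 0.51 × 0.0143686 = 0.00732798
Evidence: 0.0281788 + 0.00732798 = 0.0355068
P(Class 2 | x) = 0.00732798 / 0.0355068 ≈ 0.2064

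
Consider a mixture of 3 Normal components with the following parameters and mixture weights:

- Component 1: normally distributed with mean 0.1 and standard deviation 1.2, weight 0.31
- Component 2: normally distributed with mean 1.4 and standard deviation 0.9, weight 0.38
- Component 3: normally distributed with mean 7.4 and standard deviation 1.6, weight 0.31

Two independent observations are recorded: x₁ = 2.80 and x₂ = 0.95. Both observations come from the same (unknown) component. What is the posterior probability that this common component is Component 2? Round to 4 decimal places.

P(component k | x) = π_k·f_k(x) / marginal(x), where marginal(x) = Σ_j π_j·f_j(x).
Since both observations come from the same component, the likelihood for component k is f_k(x₁)·f_k(x₂).
  f_1 = [0.0264497] × [0.258689] = 0.00684225
  f_2 = [0.132198] × [0.391184] = 0.0517137
  f_3 = [0.00399883] × [7.37794e-05] = 2.95031e-07
Unnormalised posteriors:
  π_1·f_1 = 0.31 × 0.00684225 = 0.0021211
  π_2·f_2 = 0.38 × 0.0517137 = 0.0196512
  π_3·f_3 = 0.31 × 2.95031e-07 = 9.14596e-08
Evidence: 0.0021211 + 0.0196512 + 9.14596e-08 = 0.0217724
P(Component 2 | x) ≈ 0.9026

0.9026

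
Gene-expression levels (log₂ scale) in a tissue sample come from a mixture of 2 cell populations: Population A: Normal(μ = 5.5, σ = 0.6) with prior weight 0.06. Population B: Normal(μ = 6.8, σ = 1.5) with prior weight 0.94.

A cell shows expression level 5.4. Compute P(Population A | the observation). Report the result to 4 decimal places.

P(component k | x) = π_k·f_k(x) / marginal(x), where marginal(x) = Σ_j π_j·f_j(x).
Evaluate each component's likelihood at the observed value:
  L_A = (1/(0.6·√(2π)))·exp(−(5.4−5.5)²/(2·0.6²)) = 0.664904·exp(-0.01389) = 0.655733
  L_B = (1/(1.5·√(2π)))·exp(−(5.4−6.8)²/(2·1.5²)) = 0.265962·exp(-0.43556) = 0.172052
Multiply by the mixture weights:
  π_A·L_A = 0.06 × 0.655733 = 0.039344
  π_B·L_B = 0.94 × 0.172052 = 0.161729
Sum: 0.039344 + 0.161729 = 0.201073
P(Population A | data) = 0.039344 / 0.201073 ≈ 0.1957

0.1957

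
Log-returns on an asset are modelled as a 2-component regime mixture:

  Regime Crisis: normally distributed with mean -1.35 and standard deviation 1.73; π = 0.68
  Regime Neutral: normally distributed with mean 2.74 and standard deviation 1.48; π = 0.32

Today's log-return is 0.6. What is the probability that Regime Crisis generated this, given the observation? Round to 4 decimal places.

0.7326

P(component k | x) = π_k·f_k(x) / marginal(x), where marginal(x) = Σ_j π_j·f_j(x).
Evaluate each component's likelihood at the observed value:
  f_Crisis = (1/(1.73·√(2π)))·exp(−(0.6−-1.35)²/(2·1.73²)) = 0.230602·exp(-0.63525) = 0.122173
  f_Neutral = (1/(1.48·√(2π)))·exp(−(0.6−2.74)²/(2·1.48²)) = 0.269556·exp(-1.04538) = 0.0947645
Multiply by the mixture weights:
  π_Crisis·f_Crisis = 0.68 × 0.122173 = 0.083078
  π_Neutral·f_Neutral = 0.32 × 0.0947645 = 0.0303246
Normaliser: 0.083078 + 0.0303246 = 0.113403
P(Regime Crisis | x) ≈ 0.7326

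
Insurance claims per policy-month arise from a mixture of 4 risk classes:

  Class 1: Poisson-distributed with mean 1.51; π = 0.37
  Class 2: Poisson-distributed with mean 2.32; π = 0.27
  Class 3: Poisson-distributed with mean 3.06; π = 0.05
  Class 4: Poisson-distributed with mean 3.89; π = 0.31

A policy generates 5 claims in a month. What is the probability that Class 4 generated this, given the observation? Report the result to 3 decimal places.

0.649

Apply Bayes' rule: the posterior for each component is proportional to its prior times its likelihood at x.
Poisson probabilities:
  p_1 = e^(−1.51)·1.51^5/5! = 0.0144517
  p_2 = e^(−2.32)·2.32^5/5! = 0.0550422
  p_3 = e^(−3.06)·3.06^5/5! = 0.10483
  p_4 = e^(−3.89)·3.89^5/5! = 0.151761
Prior × likelihood for each component:
  P(Z=1)·p_1 = 0.37 × 0.0144517 = 0.00534713
  P(Z=2)·p_2 = 0.27 × 0.0550422 = 0.0148614
  P(Z=3)·p_3 = 0.05 × 0.10483 = 0.00524149
  P(Z=4)·p_4 = 0.31 × 0.151761 = 0.047046
Marginal: 0.00534713 + 0.0148614 + 0.00524149 + 0.047046 = 0.072496
Responsibility of Class 4: 0.047046 / 0.072496 ≈ 0.649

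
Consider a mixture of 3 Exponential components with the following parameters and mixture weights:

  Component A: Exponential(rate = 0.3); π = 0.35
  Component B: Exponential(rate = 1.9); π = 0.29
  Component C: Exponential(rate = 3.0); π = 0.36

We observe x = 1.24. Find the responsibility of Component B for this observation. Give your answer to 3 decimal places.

0.346

The responsibility of component k is π_k f_k(x) divided by Σ_j π_j f_j(x).
Component likelihoods at x = 1.24:
  f_A = 0.3·e^(−0.3·1.24) = 0.3·e^(−0.3720) = 0.206806
  f_B = 1.9·e^(−1.9·1.24) = 1.9·e^(−2.3560) = 0.180117
  f_C = 3.0·e^(−3.0·1.24) = 3.0·e^(−3.7200) = 0.0727019
Multiply by the mixture weights:
  π_A·f_A = 0.35 × 0.206806 = 0.0723822
  π_B·f_B = 0.29 × 0.180117 = 0.0522341
  π_C·f_C = 0.36 × 0.0727019 = 0.0261727
Evidence: 0.0723822 + 0.0522341 + 0.0261727 = 0.150789
Responsibility of Component B: 0.0522341 / 0.150789 ≈ 0.346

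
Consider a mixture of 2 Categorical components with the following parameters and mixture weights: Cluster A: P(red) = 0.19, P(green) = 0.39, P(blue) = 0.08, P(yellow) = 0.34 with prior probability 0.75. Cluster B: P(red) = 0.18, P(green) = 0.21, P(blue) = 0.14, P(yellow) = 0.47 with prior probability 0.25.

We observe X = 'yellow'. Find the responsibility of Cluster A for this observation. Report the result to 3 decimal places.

0.685

By Bayes' theorem, P(k | x) = π_k f_k(x) / Σ_j π_j f_j(x).
Evaluate each component's likelihood at the observed value:
  p_A = 0.34
  p_B = 0.47
Multiply by the mixture weights:
  π_A·p_A = 0.75 × 0.34 = 0.255
  π_B·p_B = 0.25 × 0.47 = 0.1175
Sum: 0.255 + 0.1175 = 0.3725
Responsibility of Cluster A: 0.255 / 0.3725 ≈ 0.685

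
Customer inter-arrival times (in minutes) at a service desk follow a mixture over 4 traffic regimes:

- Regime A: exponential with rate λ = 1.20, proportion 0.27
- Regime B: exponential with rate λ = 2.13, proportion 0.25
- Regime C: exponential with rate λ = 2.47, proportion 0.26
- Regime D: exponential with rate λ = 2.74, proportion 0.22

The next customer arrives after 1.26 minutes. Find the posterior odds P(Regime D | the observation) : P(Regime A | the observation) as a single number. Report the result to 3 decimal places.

0.267

The posterior odds equal the prior odds times the likelihood ratio: (P(Z=i)/P(Z=j))·(f_i(x)/f_j(x)).
Evaluate each component's likelihood at the observed value:
  L_A = 1.20·e^(−1.20·1.26) = 1.20·e^(−1.5120) = 0.264562
  L_B = 2.13·e^(−2.13·1.26) = 2.13·e^(−2.6838) = 0.145486
  L_C = 2.47·e^(−2.47·1.26) = 2.47·e^(−3.1122) = 0.109922
  L_D = 2.74·e^(−2.74·1.26) = 2.74·e^(−3.4524) = 0.0867745
Odds = (0.22/0.27) × (0.0867745/0.264562) = 0.814815 × 0.327993 ≈ 0.267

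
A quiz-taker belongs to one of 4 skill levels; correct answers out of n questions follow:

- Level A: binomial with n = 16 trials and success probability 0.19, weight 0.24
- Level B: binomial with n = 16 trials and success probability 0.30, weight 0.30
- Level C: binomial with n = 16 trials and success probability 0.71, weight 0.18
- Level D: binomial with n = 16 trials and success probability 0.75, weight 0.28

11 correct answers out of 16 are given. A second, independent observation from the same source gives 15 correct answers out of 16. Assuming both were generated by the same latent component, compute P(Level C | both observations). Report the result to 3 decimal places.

Apply Bayes' rule: the posterior for each component is proportional to its prior times its likelihood at x.
Since both observations come from the same component, the likelihood for component k is f_k(x₁)·f_k(x₂).
  p_A = [C(16,11)·0.19^11·0.81^5 = 4368·1.1649e-08·0.348678 = 1.77418e-05] × [1.96747e-10] = 3.49065e-15
  p_B = [C(16,11)·0.30^11·0.70^5 = 4368·1.77147e-06·0.16807 = 0.00130049] × [1.60708e-07] = 2.08999e-10
  p_C = [C(16,11)·0.71^11·0.29^5 = 4368·0.0231122·0.00205111 = 0.207069] × [0.0272517] = 0.00564297
  p_D = [C(16,11)·0.75^11·0.25^5 = 4368·0.0422351·0.000976562 = 0.180159] × [0.0534538] = 0.0096302
Weight by the priors:
  π_A·p_A = 0.24 × 3.49065e-15 = 8.37756e-16
  π_B·p_B = 0.30 × 2.08999e-10 = 6.26996e-11
  π_C·p_C = 0.18 × 0.00564297 = 0.00101573
  π_D·p_D = 0.28 × 0.0096302 = 0.00269646
Denominator: 8.37756e-16 + 6.26996e-11 + 0.00101573 + 0.00269646 = 0.00371219
P(Level C | data) ≈ 0.274

0.274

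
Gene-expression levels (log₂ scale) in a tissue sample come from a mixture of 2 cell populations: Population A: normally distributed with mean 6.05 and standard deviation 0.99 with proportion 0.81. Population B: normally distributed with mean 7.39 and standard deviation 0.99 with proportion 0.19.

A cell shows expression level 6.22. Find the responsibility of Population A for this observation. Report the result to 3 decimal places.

0.894

P(component k | x) = π_k·f_k(x) / marginal(x), where marginal(x) = Σ_j π_j·f_j(x).
Evaluate each component's likelihood at the observed value:
  f_A = (1/(0.99·√(2π)))·exp(−(6.22−6.05)²/(2·0.99²)) = 0.402972·exp(-0.01474) = 0.397074
  f_B = (1/(0.99·√(2π)))·exp(−(6.22−7.39)²/(2·0.99²)) = 0.402972·exp(-0.69835) = 0.200441
Prior × likelihood for each component:
  π_A·f_A = 0.81 × 0.397074 = 0.32163
  π_B·f_B = 0.19 × 0.200441 = 0.0380838
Marginal: 0.32163 + 0.0380838 = 0.359714
P(Population A | the observation) = 0.32163 / 0.359714 ≈ 0.894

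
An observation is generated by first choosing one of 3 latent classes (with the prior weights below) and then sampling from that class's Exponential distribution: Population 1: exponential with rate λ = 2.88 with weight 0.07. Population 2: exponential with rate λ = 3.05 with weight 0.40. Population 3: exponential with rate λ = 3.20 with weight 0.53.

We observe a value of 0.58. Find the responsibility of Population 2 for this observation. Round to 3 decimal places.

The responsibility of component k is π_k f_k(x) divided by Σ_j π_j f_j(x).
Exponential densities:
  p_1 = 0.541935
  p_2 = 0.520035
  p_3 = 0.500149
Prior × likelihood for each component:
  π_1·p_1 = 0.07 × 0.541935 = 0.0379354
  π_2·p_2 = 0.40 × 0.520035 = 0.208014
  π_3·p_3 = 0.53 × 0.500149 = 0.265079
Evidence: 0.0379354 + 0.208014 + 0.265079 = 0.511029
P(Population 2 | 0.58) ≈ 0.407

0.407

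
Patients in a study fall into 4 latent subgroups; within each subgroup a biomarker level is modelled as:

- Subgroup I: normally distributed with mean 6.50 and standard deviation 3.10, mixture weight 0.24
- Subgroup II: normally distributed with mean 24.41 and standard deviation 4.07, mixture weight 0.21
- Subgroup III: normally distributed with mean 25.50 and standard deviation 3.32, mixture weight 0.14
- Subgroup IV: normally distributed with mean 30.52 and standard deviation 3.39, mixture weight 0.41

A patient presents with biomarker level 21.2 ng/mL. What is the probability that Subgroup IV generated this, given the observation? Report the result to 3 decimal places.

0.047

P(component k | x) = π_k·f_k(x) / marginal(x), where marginal(x) = Σ_j π_j·f_j(x).
Evaluate each component's likelihood at the observed value:
  p_I = (1/(3.10·√(2π)))·exp(−(21.2−6.50)²/(2·3.10²)) = 0.128691·exp(-11.24298) = 1.68572e-06
  p_II = (1/(4.07·√(2π)))·exp(−(21.2−24.41)²/(2·4.07²)) = 0.098020·exp(-0.31102) = 0.0718192
  p_III = (1/(3.32·√(2π)))·exp(−(21.2−25.50)²/(2·3.32²)) = 0.120163·exp(-0.83875) = 0.0519408
  p_IV = (1/(3.39·√(2π)))·exp(−(21.2−30.52)²/(2·3.39²)) = 0.117682·exp(-3.77922) = 0.00268791
Multiply by the mixture weights:
  π_I·p_I = 0.24 × 1.68572e-06 = 4.04573e-07
  π_II·p_II = 0.21 × 0.0718192 = 0.015082
  π_III·p_III = 0.14 × 0.0519408 = 0.00727172
  π_IV·p_IV = 0.41 × 0.00268791 = 0.00110204
Sum: 4.04573e-07 + 0.015082 + 0.00727172 + 0.00110204 = 0.0234562
Responsibility of Subgroup IV: 0.00110204 / 0.0234562 ≈ 0.047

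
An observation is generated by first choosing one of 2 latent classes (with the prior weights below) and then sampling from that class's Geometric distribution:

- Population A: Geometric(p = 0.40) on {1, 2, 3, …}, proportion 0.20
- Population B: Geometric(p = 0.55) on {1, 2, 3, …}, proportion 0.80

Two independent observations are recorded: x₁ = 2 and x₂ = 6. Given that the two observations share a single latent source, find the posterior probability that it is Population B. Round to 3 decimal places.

0.574

P(component k | x) = w_k·f_k(x) / marginal(x), where marginal(x) = Σ_j w_j·f_j(x).
Since both observations come from the same component, the likelihood for component k is f_k(x₁)·f_k(x₂).
  f_A = [0.40·(1−0.40)^1 = 0.40·0.6 = 0.24] × [0.031104] = 0.00746496
  f_B = [0.55·(1−0.55)^1 = 0.55·0.45 = 0.2475] × [0.010149] = 0.00251189
Weight by the priors:
  w_A·f_A = 0.20 × 0.00746496 = 0.00149299
  w_B·f_B = 0.80 × 0.00251189 = 0.00200951
Evidence: 0.00149299 + 0.00200951 = 0.0035025
P(Population B | x₁,x₂) ≈ 0.574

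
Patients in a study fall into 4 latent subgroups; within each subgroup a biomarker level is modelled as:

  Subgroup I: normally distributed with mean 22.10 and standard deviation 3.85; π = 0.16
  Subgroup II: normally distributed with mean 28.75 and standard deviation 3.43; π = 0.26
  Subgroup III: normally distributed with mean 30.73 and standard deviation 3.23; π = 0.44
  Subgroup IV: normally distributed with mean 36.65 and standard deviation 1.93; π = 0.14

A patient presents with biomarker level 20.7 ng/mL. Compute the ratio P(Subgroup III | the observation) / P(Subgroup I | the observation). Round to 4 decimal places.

0.0282

Only the two components matter; the odds are (π_i f_i(x)) / (π_j f_j(x)).
Component likelihoods at x = 20.7 ng/mL:
  f_I = (1/(3.85·√(2π)))·exp(−(20.7−22.10)²/(2·3.85²)) = 0.103621·exp(-0.06612) = 0.0969919
  f_II = (1/(3.43·√(2π)))·exp(−(20.7−28.75)²/(2·3.43²)) = 0.116310·exp(-2.75406) = 0.0074053
  f_III = (1/(3.23·√(2π)))·exp(−(20.7−30.73)²/(2·3.23²)) = 0.123512·exp(-4.82133) = 0.000995017
  f_IV = (1/(1.93·√(2π)))·exp(−(20.7−36.65)²/(2·1.93²)) = 0.206706·exp(-34.14890) = 3.05262e-16
0.000437808 / 0.0155187 ≈ 0.0282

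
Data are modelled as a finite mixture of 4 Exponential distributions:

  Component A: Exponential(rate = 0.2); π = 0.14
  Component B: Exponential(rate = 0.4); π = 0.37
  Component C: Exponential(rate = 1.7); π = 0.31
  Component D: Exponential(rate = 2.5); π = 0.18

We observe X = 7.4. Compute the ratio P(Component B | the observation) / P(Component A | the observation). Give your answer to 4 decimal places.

Since P(k|x) ∝ π_k f_k(x), the posterior odds are π_i f_i(x) / (π_j f_j(x)).
Component likelihoods at x = 7.4:
  p_A = 0.2·e^(−0.2·7.4) = 0.2·e^(−1.4800) = 0.0455275
  p_B = 0.4·e^(−0.4·7.4) = 0.4·e^(−2.9600) = 0.0207276
  p_C = 1.7·e^(−1.7·7.4) = 1.7·e^(−12.5800) = 5.84823e-06
  p_D = 2.5·e^(−2.5·7.4) = 2.5·e^(−18.5000) = 2.30936e-08
0.0076692 / 0.00637386 ≈ 1.2032

1.2032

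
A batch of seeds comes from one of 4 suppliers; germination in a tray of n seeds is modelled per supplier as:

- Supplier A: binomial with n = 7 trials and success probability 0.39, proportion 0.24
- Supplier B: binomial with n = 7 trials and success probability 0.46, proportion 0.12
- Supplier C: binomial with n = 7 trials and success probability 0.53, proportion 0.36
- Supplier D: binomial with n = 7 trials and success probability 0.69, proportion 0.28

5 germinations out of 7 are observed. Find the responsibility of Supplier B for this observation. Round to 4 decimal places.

0.0795

P(component k | x) = P(Z=k)·f_k(x) / marginal(x), where marginal(x) = Σ_j P(Z=j)·f_j(x).
Binomial probabilities:
  p_A = C(7,5)·0.39^5·0.61^2 = 21·0.00902242·0.3721 = 0.0705021
  p_B = C(7,5)·0.46^5·0.54^2 = 21·0.0205963·0.2916 = 0.126123
  p_C = C(7,5)·0.53^5·0.47^2 = 21·0.0418195·0.2209 = 0.193997
  p_D = C(7,5)·0.69^5·0.31^2 = 21·0.156403·0.0961 = 0.315637
Unnormalised posteriors:
  P(Z=A)·p_A = 0.24 × 0.0705021 = 0.0169205
  P(Z=B)·p_B = 0.12 × 0.126123 = 0.0151348
  P(Z=C)·p_C = 0.36 × 0.193997 = 0.0698388
  P(Z=D)·p_D = 0.28 × 0.315637 = 0.0883784
Sum: 0.0169205 + 0.0151348 + 0.0698388 + 0.0883784 = 0.190273
P(Supplier B | x) = 0.0151348 / 0.190273 ≈ 0.0795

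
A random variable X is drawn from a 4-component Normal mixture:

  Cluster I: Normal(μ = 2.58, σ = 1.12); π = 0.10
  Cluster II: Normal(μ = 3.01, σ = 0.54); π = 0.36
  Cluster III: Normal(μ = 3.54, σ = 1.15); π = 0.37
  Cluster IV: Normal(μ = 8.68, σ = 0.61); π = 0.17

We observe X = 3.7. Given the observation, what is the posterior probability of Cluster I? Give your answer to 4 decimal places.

The responsibility of component k is w_k f_k(x) divided by Σ_j w_j f_j(x).
Component likelihoods at x = 3.7:
  f_I = 0.216045
  f_II = 0.32657
  f_III = 0.343565
  f_IV = 2.20168e-15
Prior × likelihood for each component:
  w_I·f_I = 0.10 × 0.216045 = 0.0216045
  w_II·f_II = 0.36 × 0.32657 = 0.117565
  w_III·f_III = 0.37 × 0.343565 = 0.127119
  w_IV·f_IV = 0.17 × 2.20168e-15 = 3.74286e-16
Sum: 0.0216045 + 0.117565 + 0.127119 + 3.74286e-16 = 0.266289
So the posterior for Cluster I is 0.0216045 / 0.266289 ≈ 0.0811.

0.0811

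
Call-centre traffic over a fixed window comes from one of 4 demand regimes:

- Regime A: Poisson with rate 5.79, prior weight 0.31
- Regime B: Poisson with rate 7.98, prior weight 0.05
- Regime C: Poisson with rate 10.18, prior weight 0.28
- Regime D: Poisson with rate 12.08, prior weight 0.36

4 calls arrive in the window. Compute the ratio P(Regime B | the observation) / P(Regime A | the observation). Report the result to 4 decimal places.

Since P(k|x) ∝ w_k f_k(x), the posterior odds are w_i f_i(x) / (w_j f_j(x)).
Component likelihoods at x = 4 calls:
  p_A = 0.143198
  p_B = 0.057827
  p_C = 0.0169692
  p_D = 0.00503245
Odds = (0.05/0.31) × (0.057827/0.143198) = 0.16129 × 0.403824 ≈ 0.0651

0.0651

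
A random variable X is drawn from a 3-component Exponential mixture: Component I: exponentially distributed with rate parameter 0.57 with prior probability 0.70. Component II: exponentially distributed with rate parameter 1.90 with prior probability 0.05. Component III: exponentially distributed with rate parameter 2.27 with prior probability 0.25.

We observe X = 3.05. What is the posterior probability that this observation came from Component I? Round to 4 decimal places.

0.9881

The responsibility of component k is π_k f_k(x) divided by Σ_j π_j f_j(x).
Evaluate each component's likelihood at the observed value:
  p_I = 0.100197
  p_II = 0.00578119
  p_III = 0.00223454
Prior × likelihood for each component:
  π_I·p_I = 0.70 × 0.100197 = 0.0701378
  π_II·p_II = 0.05 × 0.00578119 = 0.000289059
  π_III·p_III = 0.25 × 0.00223454 = 0.000558635
Marginal: 0.0701378 + 0.000289059 + 0.000558635 = 0.0709855
P(Component I | data) = 0.0701378 / 0.0709855 ≈ 0.9881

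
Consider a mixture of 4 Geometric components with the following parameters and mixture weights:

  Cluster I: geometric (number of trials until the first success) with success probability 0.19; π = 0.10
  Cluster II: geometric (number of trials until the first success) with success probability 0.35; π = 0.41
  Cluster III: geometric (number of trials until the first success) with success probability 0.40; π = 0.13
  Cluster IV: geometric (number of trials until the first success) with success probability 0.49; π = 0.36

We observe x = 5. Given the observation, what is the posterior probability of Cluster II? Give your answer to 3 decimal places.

Posterior ∝ prior × likelihood, so P(k | x) ∝ π_k f_k(x); normalise over all components.
Evaluate each component's likelihood at the observed value:
  f_I = 0.19·(1−0.19)^4 = 0.19·0.430467 = 0.0817888
  f_II = 0.35·(1−0.35)^4 = 0.35·0.178506 = 0.0624772
  f_III = 0.40·(1−0.40)^4 = 0.40·0.1296 = 0.05184
  f_IV = 0.49·(1−0.49)^4 = 0.49·0.067652 = 0.0331495
Multiply by the mixture weights:
  π_I·f_I = 0.10 × 0.0817888 = 0.00817888
  π_II·f_II = 0.41 × 0.0624772 = 0.0256156
  π_III·f_III = 0.13 × 0.05184 = 0.0067392
  π_IV·f_IV = 0.36 × 0.0331495 = 0.0119338
Sum: 0.00817888 + 0.0256156 + 0.0067392 + 0.0119338 = 0.0524675
Responsibility of Cluster II: 0.0256156 / 0.0524675 ≈ 0.488

0.488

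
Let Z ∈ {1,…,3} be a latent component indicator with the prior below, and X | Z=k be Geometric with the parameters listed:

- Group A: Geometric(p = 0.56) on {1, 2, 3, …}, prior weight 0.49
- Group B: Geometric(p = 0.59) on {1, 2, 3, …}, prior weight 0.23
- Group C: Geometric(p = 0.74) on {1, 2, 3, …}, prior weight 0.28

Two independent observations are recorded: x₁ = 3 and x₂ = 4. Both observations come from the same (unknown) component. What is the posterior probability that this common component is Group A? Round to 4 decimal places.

The responsibility of component k is w_k f_k(x) divided by Σ_j w_j f_j(x).
Since both observations come from the same component, the likelihood for component k is f_k(x₁)·f_k(x₂).
  L_A = [0.108416] × [0.047703] = 0.00517177
  L_B = [0.099179] × [0.0406634] = 0.00403295
  L_C = [0.050024] × [0.0130062] = 0.000650624
Prior × likelihood for each component:
  w_A·L_A = 0.49 × 0.00517177 = 0.00253417
  w_B·L_B = 0.23 × 0.00403295 = 0.00092758
  w_C·L_C = 0.28 × 0.000650624 = 0.000182175
Evidence: 0.00253417 + 0.00092758 + 0.000182175 = 0.00364392
So the posterior for Group A is 0.00253417 / 0.00364392 ≈ 0.6955.

0.6955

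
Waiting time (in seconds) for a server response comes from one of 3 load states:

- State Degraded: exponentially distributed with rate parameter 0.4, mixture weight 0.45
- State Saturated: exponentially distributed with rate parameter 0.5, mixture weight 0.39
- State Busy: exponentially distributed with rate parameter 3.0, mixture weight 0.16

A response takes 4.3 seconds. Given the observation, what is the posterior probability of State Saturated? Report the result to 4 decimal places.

0.4134

Posterior ∝ prior × likelihood, so P(k | x) ∝ π_k f_k(x); normalise over all components.
Component likelihoods at x = 4.3 seconds:
  f_Degraded = 0.4·e^(−0.4·4.3) = 0.4·e^(−1.7200) = 0.0716265
  f_Saturated = 0.5·e^(−0.5·4.3) = 0.5·e^(−2.1500) = 0.0582421
  f_Busy = 3.0·e^(−3.0·4.3) = 3.0·e^(−12.9000) = 7.49415e-06
Multiply by the mixture weights:
  π_Degraded·f_Degraded = 0.45 × 0.0716265 = 0.0322319
  π_Saturated·f_Saturated = 0.39 × 0.0582421 = 0.0227144
  π_Busy·f_Busy = 0.16 × 7.49415e-06 = 1.19906e-06
Normaliser: 0.0322319 + 0.0227144 + 1.19906e-06 = 0.0549475
Responsibility of State Saturated: 0.0227144 / 0.0549475 ≈ 0.4134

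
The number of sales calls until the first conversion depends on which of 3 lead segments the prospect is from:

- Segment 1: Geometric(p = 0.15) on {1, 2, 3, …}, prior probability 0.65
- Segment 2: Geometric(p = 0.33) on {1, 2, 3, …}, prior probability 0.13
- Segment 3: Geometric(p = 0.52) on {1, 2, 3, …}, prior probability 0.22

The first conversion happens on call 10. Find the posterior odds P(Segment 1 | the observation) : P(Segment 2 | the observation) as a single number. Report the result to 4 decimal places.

Since P(k|x) ∝ P(Z=k) f_k(x), the posterior odds are P(Z=i) f_i(x) / (P(Z=j) f_j(x)).
Component likelihoods at x = 10:
  p_1 = 0.15·(1−0.15)^9 = 0.15·0.231617 = 0.0347425
  p_2 = 0.33·(1−0.33)^9 = 0.33·0.0272065 = 0.00897816
  p_3 = 0.52·(1−0.52)^9 = 0.52·0.00135261 = 0.000703355
Odds = (0.65/0.13) × (0.0347425/0.00897816) = 5 × 3.86967 ≈ 19.3484

19.3484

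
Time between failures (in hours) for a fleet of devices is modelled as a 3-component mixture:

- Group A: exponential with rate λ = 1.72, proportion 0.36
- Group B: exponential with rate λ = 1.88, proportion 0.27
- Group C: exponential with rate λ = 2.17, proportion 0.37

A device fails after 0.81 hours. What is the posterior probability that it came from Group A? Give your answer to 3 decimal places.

0.382

The responsibility of component k is w_k f_k(x) divided by Σ_j w_j f_j(x).
Evaluate each component's likelihood at the observed value:
  p_A = 1.72·e^(−1.72·0.81) = 1.72·e^(−1.3932) = 0.427041
  p_B = 1.88·e^(−1.88·0.81) = 1.88·e^(−1.5228) = 0.410029
  p_C = 2.17·e^(−2.17·0.81) = 2.17·e^(−1.7577) = 0.374197
Weight by the priors:
  w_A·p_A = 0.36 × 0.427041 = 0.153735
  w_B·p_B = 0.27 × 0.410029 = 0.110708
  w_C·p_C = 0.37 × 0.374197 = 0.138453
Normaliser: 0.153735 + 0.110708 + 0.138453 = 0.402895
Responsibility of Group A: 0.153735 / 0.402895 ≈ 0.382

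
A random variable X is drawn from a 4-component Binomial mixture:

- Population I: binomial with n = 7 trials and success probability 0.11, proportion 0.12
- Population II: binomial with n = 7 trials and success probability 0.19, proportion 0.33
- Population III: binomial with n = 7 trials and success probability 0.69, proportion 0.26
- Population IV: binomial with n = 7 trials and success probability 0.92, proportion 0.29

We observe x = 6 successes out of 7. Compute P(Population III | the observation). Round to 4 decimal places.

0.3819

Posterior ∝ prior × likelihood, so P(k | x) ∝ P(Z=k) f_k(x); normalise over all components.
Component likelihoods at x = 6 successes out of 7:
  p_I = C(7,6)·0.11^6·0.89^1 = 7·1.77156e-06·0.89 = 1.10368e-05
  p_II = C(7,6)·0.19^6·0.81^1 = 7·4.70459e-05·0.81 = 0.00026675
  p_III = C(7,6)·0.69^6·0.31^1 = 7·0.107918·0.31 = 0.234182
  p_IV = C(7,6)·0.92^6·0.08^1 = 7·0.606355·0.08 = 0.339559
Weight by the priors:
  P(Z=I)·p_I = 0.12 × 1.10368e-05 = 1.32442e-06
  P(Z=II)·p_II = 0.33 × 0.00026675 = 8.80275e-05
  P(Z=III)·p_III = 0.26 × 0.234182 = 0.0608874
  P(Z=IV)·p_IV = 0.29 × 0.339559 = 0.0984721
Evidence: 1.32442e-06 + 8.80275e-05 + 0.0608874 + 0.0984721 = 0.159449
So the posterior for Population III is 0.0608874 / 0.159449 ≈ 0.3819.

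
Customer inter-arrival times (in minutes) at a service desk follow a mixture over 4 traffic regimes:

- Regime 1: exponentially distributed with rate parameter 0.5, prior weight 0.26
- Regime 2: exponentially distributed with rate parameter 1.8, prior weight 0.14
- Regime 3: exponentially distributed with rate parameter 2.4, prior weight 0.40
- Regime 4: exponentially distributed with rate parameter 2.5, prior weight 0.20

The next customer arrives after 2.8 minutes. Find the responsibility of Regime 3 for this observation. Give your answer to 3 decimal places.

0.033

Posterior ∝ prior × likelihood, so P(k | x) ∝ π_k f_k(x); normalise over all components.
Evaluate each component's likelihood at the observed value:
  p_1 = 0.5·e^(−0.5·2.8) = 0.5·e^(−1.4000) = 0.123298
  p_2 = 1.8·e^(−1.8·2.8) = 1.8·e^(−5.0400) = 0.0116527
  p_3 = 2.4·e^(−2.4·2.8) = 2.4·e^(−6.7200) = 0.00289569
  p_4 = 2.5·e^(−2.5·2.8) = 2.5·e^(−7.0000) = 0.0022797
Prior × likelihood for each component:
  π_1·p_1 = 0.26 × 0.123298 = 0.0320576
  π_2·p_2 = 0.14 × 0.0116527 = 0.00163138
  π_3·p_3 = 0.40 × 0.00289569 = 0.00115828
  π_4·p_4 = 0.20 × 0.0022797 = 0.000455941
Evidence: 0.0320576 + 0.00163138 + 0.00115828 + 0.000455941 = 0.0353032
P(Regime 3 | data) ≈ 0.033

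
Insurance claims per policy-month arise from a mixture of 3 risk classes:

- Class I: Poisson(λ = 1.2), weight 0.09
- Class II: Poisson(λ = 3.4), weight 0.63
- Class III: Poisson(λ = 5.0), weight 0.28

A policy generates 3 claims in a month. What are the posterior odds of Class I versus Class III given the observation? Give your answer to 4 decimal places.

Posterior odds = (w_i f_i(x)) / (w_j f_j(x)); the normalising sum cancels.
Component likelihoods at x = 3 claims:
  f_I = e^(−1.2)·1.2^3/3! = 0.0867439
  f_II = e^(−3.4)·3.4^3/3! = 0.218617
  f_III = e^(−5.0)·5.0^3/3! = 0.140374
0.00780695 / 0.0393047 ≈ 0.1986

0.1986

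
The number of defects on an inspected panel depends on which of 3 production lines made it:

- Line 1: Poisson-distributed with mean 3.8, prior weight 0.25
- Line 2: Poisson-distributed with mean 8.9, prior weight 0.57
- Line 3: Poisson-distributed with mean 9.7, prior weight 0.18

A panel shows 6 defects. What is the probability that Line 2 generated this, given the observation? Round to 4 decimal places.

By Bayes' theorem, P(k | x) = w_k f_k(x) / Σ_j w_j f_j(x).
Poisson probabilities:
  f_1 = 0.0935513
  f_2 = 0.0941427
  f_3 = 0.0708992
Unnormalised posteriors:
  w_1·f_1 = 0.25 × 0.0935513 = 0.0233878
  w_2·f_2 = 0.57 × 0.0941427 = 0.0536613
  w_3·f_3 = 0.18 × 0.0708992 = 0.0127619
Denominator: 0.0233878 + 0.0536613 + 0.0127619 = 0.089811
Responsibility of Line 2: 0.0536613 / 0.089811 ≈ 0.5975

0.5975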